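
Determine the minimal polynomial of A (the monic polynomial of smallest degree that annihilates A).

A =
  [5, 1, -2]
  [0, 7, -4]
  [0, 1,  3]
x^2 - 10*x + 25

The characteristic polynomial is χ_A(x) = (x - 5)^3, so the eigenvalues are known. The minimal polynomial is
  m_A(x) = Π_λ (x − λ)^{k_λ}
where k_λ is the size of the *largest* Jordan block for λ (equivalently, the smallest k with (A − λI)^k v = 0 for every generalised eigenvector v of λ).

  λ = 5: largest Jordan block has size 2, contributing (x − 5)^2

So m_A(x) = (x - 5)^2 = x^2 - 10*x + 25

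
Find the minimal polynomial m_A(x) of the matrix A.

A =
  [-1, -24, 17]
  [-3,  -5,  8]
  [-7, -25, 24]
x^3 - 18*x^2 + 108*x - 216

The characteristic polynomial is χ_A(x) = (x - 6)^3, so the eigenvalues are known. The minimal polynomial is
  m_A(x) = Π_λ (x − λ)^{k_λ}
where k_λ is the size of the *largest* Jordan block for λ (equivalently, the smallest k with (A − λI)^k v = 0 for every generalised eigenvector v of λ).

  λ = 6: largest Jordan block has size 3, contributing (x − 6)^3

So m_A(x) = (x - 6)^3 = x^3 - 18*x^2 + 108*x - 216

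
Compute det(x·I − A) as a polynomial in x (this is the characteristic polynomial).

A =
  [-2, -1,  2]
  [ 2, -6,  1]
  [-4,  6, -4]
x^3 + 12*x^2 + 48*x + 64

Expanding det(x·I − A) (e.g. by cofactor expansion or by noting that A is similar to its Jordan form J, which has the same characteristic polynomial as A) gives
  χ_A(x) = x^3 + 12*x^2 + 48*x + 64
which factors as (x + 4)^3. The eigenvalues (with algebraic multiplicities) are λ = -4 with multiplicity 3.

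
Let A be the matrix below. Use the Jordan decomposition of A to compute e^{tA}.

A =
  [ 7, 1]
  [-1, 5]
e^{tA} =
  [t*exp(6*t) + exp(6*t), t*exp(6*t)]
  [-t*exp(6*t), -t*exp(6*t) + exp(6*t)]

Strategy: write A = P · J · P⁻¹ where J is a Jordan canonical form, so e^{tA} = P · e^{tJ} · P⁻¹, and e^{tJ} can be computed block-by-block.

A has Jordan form
J =
  [6, 1]
  [0, 6]
(up to reordering of blocks).

Per-block formulas:
  For a 2×2 Jordan block J_2(6): exp(t · J_2(6)) = e^(6t)·(I + t·N), where N is the 2×2 nilpotent shift.

After assembling e^{tJ} and conjugating by P, we get:

e^{tA} =
  [t*exp(6*t) + exp(6*t), t*exp(6*t)]
  [-t*exp(6*t), -t*exp(6*t) + exp(6*t)]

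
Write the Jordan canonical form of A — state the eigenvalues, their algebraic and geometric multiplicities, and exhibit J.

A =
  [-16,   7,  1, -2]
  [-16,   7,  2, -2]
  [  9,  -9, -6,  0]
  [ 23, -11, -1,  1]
J_1(-5) ⊕ J_2(-3) ⊕ J_1(-3)

The characteristic polynomial is
  det(x·I − A) = x^4 + 14*x^3 + 72*x^2 + 162*x + 135 = (x + 3)^3*(x + 5)

Eigenvalues and multiplicities (the geometric multiplicity of λ is n − rank(A − λI), which equals the number of Jordan blocks for λ):
  λ = -5: algebraic multiplicity = 1, geometric multiplicity = 1
  λ = -3: algebraic multiplicity = 3, geometric multiplicity = 2

Determining the block sizes for each eigenvalue:
  λ = -5: one block (gm = 1), so the single block has size am = 1 → block sizes [1]
  λ = -3: 2 blocks summing to 3 forces exactly one block of size 2 and the rest size 1 → block sizes [2, 1]

Assembling the blocks gives a Jordan form
J =
  [-5,  0,  0,  0]
  [ 0, -3,  1,  0]
  [ 0,  0, -3,  0]
  [ 0,  0,  0, -3]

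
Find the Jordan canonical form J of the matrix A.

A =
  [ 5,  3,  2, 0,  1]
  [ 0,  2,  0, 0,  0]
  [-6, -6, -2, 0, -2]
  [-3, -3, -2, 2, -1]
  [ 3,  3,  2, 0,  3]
J_2(2) ⊕ J_1(2) ⊕ J_1(2) ⊕ J_1(2)

The characteristic polynomial is
  det(x·I − A) = x^5 - 10*x^4 + 40*x^3 - 80*x^2 + 80*x - 32 = (x - 2)^5

Eigenvalues and multiplicities (the geometric multiplicity of λ is n − rank(A − λI), which equals the number of Jordan blocks for λ):
  λ = 2: algebraic multiplicity = 5, geometric multiplicity = 4

Determining the block sizes for each eigenvalue:
  λ = 2: 4 blocks summing to 5 forces exactly one block of size 2 and the rest size 1 → block sizes [2, 1, 1, 1]

Assembling the blocks gives a Jordan form
J =
  [2, 1, 0, 0, 0]
  [0, 2, 0, 0, 0]
  [0, 0, 2, 0, 0]
  [0, 0, 0, 2, 0]
  [0, 0, 0, 0, 2]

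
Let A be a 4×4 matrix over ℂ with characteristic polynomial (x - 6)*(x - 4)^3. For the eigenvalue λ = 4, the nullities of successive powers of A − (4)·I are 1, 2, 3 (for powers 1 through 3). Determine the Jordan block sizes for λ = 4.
Block sizes for λ = 4: [3]

From the dimensions of kernels of powers, the number of Jordan blocks of size at least j is d_j − d_{j−1} where d_j = dim ker(N^j) (with d_0 = 0). Computing the differences gives [1, 1, 1].
The number of blocks of size exactly k is (#blocks of size ≥ k) − (#blocks of size ≥ k + 1), so the partition is: 1 block(s) of size 3.
In nonincreasing order the block sizes are [3].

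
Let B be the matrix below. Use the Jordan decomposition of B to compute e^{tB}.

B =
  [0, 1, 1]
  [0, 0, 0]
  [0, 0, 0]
e^{tB} =
  [1, t, t]
  [0, 1, 0]
  [0, 0, 1]

Strategy: write B = P · J · P⁻¹ where J is a Jordan canonical form, so e^{tB} = P · e^{tJ} · P⁻¹, and e^{tJ} can be computed block-by-block.

B has Jordan form
J =
  [0, 1, 0]
  [0, 0, 0]
  [0, 0, 0]
(up to reordering of blocks).

Per-block formulas:
  For a 2×2 Jordan block J_2(0): exp(t · J_2(0)) = e^(0t)·(I + t·N), where N is the 2×2 nilpotent shift.
  For a 1×1 block at λ = 0: exp(t · [0]) = [e^(0t)].

After assembling e^{tJ} and conjugating by P, we get:

e^{tB} =
  [1, t, t]
  [0, 1, 0]
  [0, 0, 1]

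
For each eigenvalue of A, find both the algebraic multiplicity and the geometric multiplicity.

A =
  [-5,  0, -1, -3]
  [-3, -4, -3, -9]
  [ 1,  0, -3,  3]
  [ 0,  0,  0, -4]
λ = -4: alg = 4, geom = 3

Step 1 — factor the characteristic polynomial to read off the algebraic multiplicities:
  χ_A(x) = (x + 4)^4

Step 2 — compute geometric multiplicities via the rank-nullity identity g(λ) = n − rank(A − λI):
  rank(A − (-4)·I) = 1, so dim ker(A − (-4)·I) = n − 1 = 3

Summary:
  λ = -4: algebraic multiplicity = 4, geometric multiplicity = 3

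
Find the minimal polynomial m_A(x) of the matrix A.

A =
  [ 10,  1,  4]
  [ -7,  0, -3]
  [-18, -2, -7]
x^3 - 3*x^2 + 3*x - 1

The characteristic polynomial is χ_A(x) = (x - 1)^3, so the eigenvalues are known. The minimal polynomial is
  m_A(x) = Π_λ (x − λ)^{k_λ}
where k_λ is the size of the *largest* Jordan block for λ (equivalently, the smallest k with (A − λI)^k v = 0 for every generalised eigenvector v of λ).

  λ = 1: largest Jordan block has size 3, contributing (x − 1)^3

So m_A(x) = (x - 1)^3 = x^3 - 3*x^2 + 3*x - 1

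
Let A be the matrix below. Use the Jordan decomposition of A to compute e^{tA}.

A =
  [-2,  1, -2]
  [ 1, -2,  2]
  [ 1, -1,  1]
e^{tA} =
  [-t*exp(-t) + exp(-t), t*exp(-t), -2*t*exp(-t)]
  [t*exp(-t), -t*exp(-t) + exp(-t), 2*t*exp(-t)]
  [t*exp(-t), -t*exp(-t), 2*t*exp(-t) + exp(-t)]

Strategy: write A = P · J · P⁻¹ where J is a Jordan canonical form, so e^{tA} = P · e^{tJ} · P⁻¹, and e^{tJ} can be computed block-by-block.

A has Jordan form
J =
  [-1,  1,  0]
  [ 0, -1,  0]
  [ 0,  0, -1]
(up to reordering of blocks).

Per-block formulas:
  For a 1×1 block at λ = -1: exp(t · [-1]) = [e^(-1t)].
  For a 2×2 Jordan block J_2(-1): exp(t · J_2(-1)) = e^(-1t)·(I + t·N), where N is the 2×2 nilpotent shift.

After assembling e^{tJ} and conjugating by P, we get:

e^{tA} =
  [-t*exp(-t) + exp(-t), t*exp(-t), -2*t*exp(-t)]
  [t*exp(-t), -t*exp(-t) + exp(-t), 2*t*exp(-t)]
  [t*exp(-t), -t*exp(-t), 2*t*exp(-t) + exp(-t)]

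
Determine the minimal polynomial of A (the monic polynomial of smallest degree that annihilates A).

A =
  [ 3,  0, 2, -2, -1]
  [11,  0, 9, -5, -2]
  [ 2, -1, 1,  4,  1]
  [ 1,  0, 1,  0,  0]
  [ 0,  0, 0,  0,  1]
x^3 - 3*x^2 + 3*x - 1

The characteristic polynomial is χ_A(x) = (x - 1)^5, so the eigenvalues are known. The minimal polynomial is
  m_A(x) = Π_λ (x − λ)^{k_λ}
where k_λ is the size of the *largest* Jordan block for λ (equivalently, the smallest k with (A − λI)^k v = 0 for every generalised eigenvector v of λ).

  λ = 1: largest Jordan block has size 3, contributing (x − 1)^3

So m_A(x) = (x - 1)^3 = x^3 - 3*x^2 + 3*x - 1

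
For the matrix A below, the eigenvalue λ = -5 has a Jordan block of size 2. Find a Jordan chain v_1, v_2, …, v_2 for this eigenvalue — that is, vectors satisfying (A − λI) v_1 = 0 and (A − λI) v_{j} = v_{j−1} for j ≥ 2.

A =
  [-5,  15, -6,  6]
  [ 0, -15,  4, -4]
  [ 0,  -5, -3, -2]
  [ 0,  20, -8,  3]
A Jordan chain for λ = -5 of length 2:
v_1 = (15, -10, -5, 20)ᵀ
v_2 = (0, 1, 0, 0)ᵀ

Let N = A − (-5)·I. We want v_2 with N^2 v_2 = 0 but N^1 v_2 ≠ 0; then v_{j-1} := N · v_j for j = 2, …, 2.

Pick v_2 = (0, 1, 0, 0)ᵀ.
Then v_1 = N · v_2 = (15, -10, -5, 20)ᵀ.

Sanity check: (A − (-5)·I) v_1 = (0, 0, 0, 0)ᵀ = 0. ✓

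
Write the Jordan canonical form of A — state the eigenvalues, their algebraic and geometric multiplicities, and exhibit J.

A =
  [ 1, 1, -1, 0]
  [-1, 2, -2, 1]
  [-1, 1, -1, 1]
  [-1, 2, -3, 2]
J_2(1) ⊕ J_2(1)

The characteristic polynomial is
  det(x·I − A) = x^4 - 4*x^3 + 6*x^2 - 4*x + 1 = (x - 1)^4

Eigenvalues and multiplicities (the geometric multiplicity of λ is n − rank(A − λI), which equals the number of Jordan blocks for λ):
  λ = 1: algebraic multiplicity = 4, geometric multiplicity = 2

Determining the block sizes for each eigenvalue:
  λ = 1: with am = 4 and gm = 2, the partition is not yet determined (e.g. several partitions of 4 into 2 parts exist). Let N = A − (1)·I. Computing rank(N^1) = 2, rank(N^2) = 0; the number of blocks of size ≥ j is rank(N^{j−1}) − rank(N^j), giving [2, 2]. So we have 2 block(s) of size 2 → block sizes [2, 2]

Assembling the blocks gives a Jordan form
J =
  [1, 1, 0, 0]
  [0, 1, 0, 0]
  [0, 0, 1, 1]
  [0, 0, 0, 1]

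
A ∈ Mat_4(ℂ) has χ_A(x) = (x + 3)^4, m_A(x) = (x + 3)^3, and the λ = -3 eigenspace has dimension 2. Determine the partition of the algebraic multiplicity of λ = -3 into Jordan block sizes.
Block sizes for λ = -3: [3, 1]

Step 1 — from the characteristic polynomial, algebraic multiplicity of λ = -3 is 4. From dim ker(A − (-3)·I) = 2, there are exactly 2 Jordan blocks for λ = -3.
Step 2 — from the minimal polynomial, the factor (x + 3)^3 tells us the largest block for λ = -3 has size 3.
Step 3 — with total size 4, 2 blocks, and largest block 3, the block sizes (in nonincreasing order) are [3, 1].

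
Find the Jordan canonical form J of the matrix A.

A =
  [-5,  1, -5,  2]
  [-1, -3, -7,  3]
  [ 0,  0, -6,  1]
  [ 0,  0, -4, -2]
J_2(-4) ⊕ J_2(-4)

The characteristic polynomial is
  det(x·I − A) = x^4 + 16*x^3 + 96*x^2 + 256*x + 256 = (x + 4)^4

Eigenvalues and multiplicities (the geometric multiplicity of λ is n − rank(A − λI), which equals the number of Jordan blocks for λ):
  λ = -4: algebraic multiplicity = 4, geometric multiplicity = 2

Determining the block sizes for each eigenvalue:
  λ = -4: with am = 4 and gm = 2, the partition is not yet determined (e.g. several partitions of 4 into 2 parts exist). Let N = A − (-4)·I. Computing rank(N^1) = 2, rank(N^2) = 0; the number of blocks of size ≥ j is rank(N^{j−1}) − rank(N^j), giving [2, 2]. So we have 2 block(s) of size 2 → block sizes [2, 2]

Assembling the blocks gives a Jordan form
J =
  [-4,  1,  0,  0]
  [ 0, -4,  0,  0]
  [ 0,  0, -4,  1]
  [ 0,  0,  0, -4]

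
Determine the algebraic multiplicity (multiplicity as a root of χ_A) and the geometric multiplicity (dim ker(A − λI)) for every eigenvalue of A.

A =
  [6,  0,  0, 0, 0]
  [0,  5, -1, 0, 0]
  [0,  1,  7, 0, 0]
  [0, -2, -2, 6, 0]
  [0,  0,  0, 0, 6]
λ = 6: alg = 5, geom = 4

Step 1 — factor the characteristic polynomial to read off the algebraic multiplicities:
  χ_A(x) = (x - 6)^5

Step 2 — compute geometric multiplicities via the rank-nullity identity g(λ) = n − rank(A − λI):
  rank(A − (6)·I) = 1, so dim ker(A − (6)·I) = n − 1 = 4

Summary:
  λ = 6: algebraic multiplicity = 5, geometric multiplicity = 4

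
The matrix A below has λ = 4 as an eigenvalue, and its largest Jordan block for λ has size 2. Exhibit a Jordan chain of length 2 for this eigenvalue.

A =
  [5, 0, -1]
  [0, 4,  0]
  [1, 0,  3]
A Jordan chain for λ = 4 of length 2:
v_1 = (1, 0, 1)ᵀ
v_2 = (1, 0, 0)ᵀ

Let N = A − (4)·I. We want v_2 with N^2 v_2 = 0 but N^1 v_2 ≠ 0; then v_{j-1} := N · v_j for j = 2, …, 2.

Pick v_2 = (1, 0, 0)ᵀ.
Then v_1 = N · v_2 = (1, 0, 1)ᵀ.

Sanity check: (A − (4)·I) v_1 = (0, 0, 0)ᵀ = 0. ✓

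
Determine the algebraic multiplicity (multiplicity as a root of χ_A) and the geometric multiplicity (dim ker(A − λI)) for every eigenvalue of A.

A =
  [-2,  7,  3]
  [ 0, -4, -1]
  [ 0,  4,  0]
λ = -2: alg = 3, geom = 1

Step 1 — factor the characteristic polynomial to read off the algebraic multiplicities:
  χ_A(x) = (x + 2)^3

Step 2 — compute geometric multiplicities via the rank-nullity identity g(λ) = n − rank(A − λI):
  rank(A − (-2)·I) = 2, so dim ker(A − (-2)·I) = n − 2 = 1

Summary:
  λ = -2: algebraic multiplicity = 3, geometric multiplicity = 1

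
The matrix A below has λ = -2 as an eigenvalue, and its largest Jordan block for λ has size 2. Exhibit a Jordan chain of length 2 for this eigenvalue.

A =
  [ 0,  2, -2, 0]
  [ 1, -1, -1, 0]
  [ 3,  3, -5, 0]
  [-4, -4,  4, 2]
A Jordan chain for λ = -2 of length 2:
v_1 = (2, 1, 3, 0)ᵀ
v_2 = (1, 0, 0, 1)ᵀ

Let N = A − (-2)·I. We want v_2 with N^2 v_2 = 0 but N^1 v_2 ≠ 0; then v_{j-1} := N · v_j for j = 2, …, 2.

Pick v_2 = (1, 0, 0, 1)ᵀ.
Then v_1 = N · v_2 = (2, 1, 3, 0)ᵀ.

Sanity check: (A − (-2)·I) v_1 = (0, 0, 0, 0)ᵀ = 0. ✓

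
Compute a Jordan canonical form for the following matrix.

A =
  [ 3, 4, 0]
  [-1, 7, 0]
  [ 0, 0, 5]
J_2(5) ⊕ J_1(5)

The characteristic polynomial is
  det(x·I − A) = x^3 - 15*x^2 + 75*x - 125 = (x - 5)^3

Eigenvalues and multiplicities (the geometric multiplicity of λ is n − rank(A − λI), which equals the number of Jordan blocks for λ):
  λ = 5: algebraic multiplicity = 3, geometric multiplicity = 2

Determining the block sizes for each eigenvalue:
  λ = 5: 2 blocks summing to 3 forces exactly one block of size 2 and the rest size 1 → block sizes [2, 1]

Assembling the blocks gives a Jordan form
J =
  [5, 1, 0]
  [0, 5, 0]
  [0, 0, 5]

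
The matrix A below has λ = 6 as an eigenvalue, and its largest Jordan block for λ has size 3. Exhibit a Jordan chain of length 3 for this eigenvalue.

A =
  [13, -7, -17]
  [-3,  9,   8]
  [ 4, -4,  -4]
A Jordan chain for λ = 6 of length 3:
v_1 = (2, 2, 0)ᵀ
v_2 = (7, -3, 4)ᵀ
v_3 = (1, 0, 0)ᵀ

Let N = A − (6)·I. We want v_3 with N^3 v_3 = 0 but N^2 v_3 ≠ 0; then v_{j-1} := N · v_j for j = 3, …, 2.

Pick v_3 = (1, 0, 0)ᵀ.
Then v_2 = N · v_3 = (7, -3, 4)ᵀ.
Then v_1 = N · v_2 = (2, 2, 0)ᵀ.

Sanity check: (A − (6)·I) v_1 = (0, 0, 0)ᵀ = 0. ✓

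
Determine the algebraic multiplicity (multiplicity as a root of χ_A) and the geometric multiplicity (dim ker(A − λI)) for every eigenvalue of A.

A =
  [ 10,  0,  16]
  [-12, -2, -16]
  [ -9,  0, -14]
λ = -2: alg = 3, geom = 2

Step 1 — factor the characteristic polynomial to read off the algebraic multiplicities:
  χ_A(x) = (x + 2)^3

Step 2 — compute geometric multiplicities via the rank-nullity identity g(λ) = n − rank(A − λI):
  rank(A − (-2)·I) = 1, so dim ker(A − (-2)·I) = n − 1 = 2

Summary:
  λ = -2: algebraic multiplicity = 3, geometric multiplicity = 2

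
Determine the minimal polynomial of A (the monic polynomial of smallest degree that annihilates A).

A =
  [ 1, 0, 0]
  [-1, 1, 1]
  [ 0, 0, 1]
x^2 - 2*x + 1

The characteristic polynomial is χ_A(x) = (x - 1)^3, so the eigenvalues are known. The minimal polynomial is
  m_A(x) = Π_λ (x − λ)^{k_λ}
where k_λ is the size of the *largest* Jordan block for λ (equivalently, the smallest k with (A − λI)^k v = 0 for every generalised eigenvector v of λ).

  λ = 1: largest Jordan block has size 2, contributing (x − 1)^2

So m_A(x) = (x - 1)^2 = x^2 - 2*x + 1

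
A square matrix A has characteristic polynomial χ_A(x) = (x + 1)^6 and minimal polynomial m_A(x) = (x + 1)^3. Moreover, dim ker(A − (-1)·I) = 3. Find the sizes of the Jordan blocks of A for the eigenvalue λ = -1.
Block sizes for λ = -1: [3, 2, 1]

Step 1 — from the characteristic polynomial, algebraic multiplicity of λ = -1 is 6. From dim ker(A − (-1)·I) = 3, there are exactly 3 Jordan blocks for λ = -1.
Step 2 — from the minimal polynomial, the factor (x + 1)^3 tells us the largest block for λ = -1 has size 3.
Step 3 — with total size 6, 3 blocks, and largest block 3, the block sizes (in nonincreasing order) are [3, 2, 1].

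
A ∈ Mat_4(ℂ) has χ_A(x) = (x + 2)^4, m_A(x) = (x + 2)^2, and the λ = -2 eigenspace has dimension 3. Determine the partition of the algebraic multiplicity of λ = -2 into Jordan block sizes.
Block sizes for λ = -2: [2, 1, 1]

Step 1 — from the characteristic polynomial, algebraic multiplicity of λ = -2 is 4. From dim ker(A − (-2)·I) = 3, there are exactly 3 Jordan blocks for λ = -2.
Step 2 — from the minimal polynomial, the factor (x + 2)^2 tells us the largest block for λ = -2 has size 2.
Step 3 — with total size 4, 3 blocks, and largest block 2, the block sizes (in nonincreasing order) are [2, 1, 1].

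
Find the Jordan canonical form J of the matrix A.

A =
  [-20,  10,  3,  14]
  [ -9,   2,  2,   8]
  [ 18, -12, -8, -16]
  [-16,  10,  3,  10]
J_3(-4) ⊕ J_1(-4)

The characteristic polynomial is
  det(x·I − A) = x^4 + 16*x^3 + 96*x^2 + 256*x + 256 = (x + 4)^4

Eigenvalues and multiplicities (the geometric multiplicity of λ is n − rank(A − λI), which equals the number of Jordan blocks for λ):
  λ = -4: algebraic multiplicity = 4, geometric multiplicity = 2

Determining the block sizes for each eigenvalue:
  λ = -4: with am = 4 and gm = 2, the partition is not yet determined (e.g. several partitions of 4 into 2 parts exist). Let N = A − (-4)·I. Computing rank(N^1) = 2, rank(N^2) = 1, rank(N^3) = 0; the number of blocks of size ≥ j is rank(N^{j−1}) − rank(N^j), giving [2, 1, 1]. So we have 1 block(s) of size 3, 1 block(s) of size 1 → block sizes [3, 1]

Assembling the blocks gives a Jordan form
J =
  [-4,  1,  0,  0]
  [ 0, -4,  1,  0]
  [ 0,  0, -4,  0]
  [ 0,  0,  0, -4]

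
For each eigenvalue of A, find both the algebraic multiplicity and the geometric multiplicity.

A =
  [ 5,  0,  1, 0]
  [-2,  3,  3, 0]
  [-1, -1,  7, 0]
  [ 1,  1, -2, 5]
λ = 5: alg = 4, geom = 2

Step 1 — factor the characteristic polynomial to read off the algebraic multiplicities:
  χ_A(x) = (x - 5)^4

Step 2 — compute geometric multiplicities via the rank-nullity identity g(λ) = n − rank(A − λI):
  rank(A − (5)·I) = 2, so dim ker(A − (5)·I) = n − 2 = 2

Summary:
  λ = 5: algebraic multiplicity = 4, geometric multiplicity = 2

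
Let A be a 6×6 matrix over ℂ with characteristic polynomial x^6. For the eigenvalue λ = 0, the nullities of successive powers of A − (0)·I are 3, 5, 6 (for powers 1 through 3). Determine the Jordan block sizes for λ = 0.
Block sizes for λ = 0: [3, 2, 1]

From the dimensions of kernels of powers, the number of Jordan blocks of size at least j is d_j − d_{j−1} where d_j = dim ker(N^j) (with d_0 = 0). Computing the differences gives [3, 2, 1].
The number of blocks of size exactly k is (#blocks of size ≥ k) − (#blocks of size ≥ k + 1), so the partition is: 1 block(s) of size 1, 1 block(s) of size 2, 1 block(s) of size 3.
In nonincreasing order the block sizes are [3, 2, 1].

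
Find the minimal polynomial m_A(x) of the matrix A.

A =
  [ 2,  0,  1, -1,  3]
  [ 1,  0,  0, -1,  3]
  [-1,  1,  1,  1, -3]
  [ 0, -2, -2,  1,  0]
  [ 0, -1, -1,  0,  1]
x^2 - 2*x + 1

The characteristic polynomial is χ_A(x) = (x - 1)^5, so the eigenvalues are known. The minimal polynomial is
  m_A(x) = Π_λ (x − λ)^{k_λ}
where k_λ is the size of the *largest* Jordan block for λ (equivalently, the smallest k with (A − λI)^k v = 0 for every generalised eigenvector v of λ).

  λ = 1: largest Jordan block has size 2, contributing (x − 1)^2

So m_A(x) = (x - 1)^2 = x^2 - 2*x + 1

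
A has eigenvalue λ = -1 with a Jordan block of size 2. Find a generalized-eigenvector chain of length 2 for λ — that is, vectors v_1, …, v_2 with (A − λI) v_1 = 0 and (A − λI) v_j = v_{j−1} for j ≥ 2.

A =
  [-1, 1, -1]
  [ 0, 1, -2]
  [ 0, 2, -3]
A Jordan chain for λ = -1 of length 2:
v_1 = (1, 2, 2)ᵀ
v_2 = (0, 1, 0)ᵀ

Let N = A − (-1)·I. We want v_2 with N^2 v_2 = 0 but N^1 v_2 ≠ 0; then v_{j-1} := N · v_j for j = 2, …, 2.

Pick v_2 = (0, 1, 0)ᵀ.
Then v_1 = N · v_2 = (1, 2, 2)ᵀ.

Sanity check: (A − (-1)·I) v_1 = (0, 0, 0)ᵀ = 0. ✓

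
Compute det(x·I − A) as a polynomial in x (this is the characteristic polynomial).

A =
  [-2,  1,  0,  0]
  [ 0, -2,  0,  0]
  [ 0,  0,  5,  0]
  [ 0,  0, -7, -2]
x^4 + x^3 - 18*x^2 - 52*x - 40

Expanding det(x·I − A) (e.g. by cofactor expansion or by noting that A is similar to its Jordan form J, which has the same characteristic polynomial as A) gives
  χ_A(x) = x^4 + x^3 - 18*x^2 - 52*x - 40
which factors as (x - 5)*(x + 2)^3. The eigenvalues (with algebraic multiplicities) are λ = -2 with multiplicity 3, λ = 5 with multiplicity 1.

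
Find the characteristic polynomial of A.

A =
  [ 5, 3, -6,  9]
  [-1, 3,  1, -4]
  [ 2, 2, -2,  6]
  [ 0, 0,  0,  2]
x^4 - 8*x^3 + 24*x^2 - 32*x + 16

Expanding det(x·I − A) (e.g. by cofactor expansion or by noting that A is similar to its Jordan form J, which has the same characteristic polynomial as A) gives
  χ_A(x) = x^4 - 8*x^3 + 24*x^2 - 32*x + 16
which factors as (x - 2)^4. The eigenvalues (with algebraic multiplicities) are λ = 2 with multiplicity 4.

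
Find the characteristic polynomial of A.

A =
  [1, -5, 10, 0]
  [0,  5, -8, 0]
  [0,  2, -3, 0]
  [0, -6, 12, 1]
x^4 - 4*x^3 + 6*x^2 - 4*x + 1

Expanding det(x·I − A) (e.g. by cofactor expansion or by noting that A is similar to its Jordan form J, which has the same characteristic polynomial as A) gives
  χ_A(x) = x^4 - 4*x^3 + 6*x^2 - 4*x + 1
which factors as (x - 1)^4. The eigenvalues (with algebraic multiplicities) are λ = 1 with multiplicity 4.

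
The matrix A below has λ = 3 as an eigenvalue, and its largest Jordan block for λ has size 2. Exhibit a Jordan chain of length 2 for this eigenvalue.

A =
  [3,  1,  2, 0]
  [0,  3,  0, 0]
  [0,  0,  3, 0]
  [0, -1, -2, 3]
A Jordan chain for λ = 3 of length 2:
v_1 = (1, 0, 0, -1)ᵀ
v_2 = (0, 1, 0, 0)ᵀ

Let N = A − (3)·I. We want v_2 with N^2 v_2 = 0 but N^1 v_2 ≠ 0; then v_{j-1} := N · v_j for j = 2, …, 2.

Pick v_2 = (0, 1, 0, 0)ᵀ.
Then v_1 = N · v_2 = (1, 0, 0, -1)ᵀ.

Sanity check: (A − (3)·I) v_1 = (0, 0, 0, 0)ᵀ = 0. ✓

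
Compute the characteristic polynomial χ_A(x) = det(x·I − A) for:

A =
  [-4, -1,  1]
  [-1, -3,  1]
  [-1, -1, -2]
x^3 + 9*x^2 + 27*x + 27

Expanding det(x·I − A) (e.g. by cofactor expansion or by noting that A is similar to its Jordan form J, which has the same characteristic polynomial as A) gives
  χ_A(x) = x^3 + 9*x^2 + 27*x + 27
which factors as (x + 3)^3. The eigenvalues (with algebraic multiplicities) are λ = -3 with multiplicity 3.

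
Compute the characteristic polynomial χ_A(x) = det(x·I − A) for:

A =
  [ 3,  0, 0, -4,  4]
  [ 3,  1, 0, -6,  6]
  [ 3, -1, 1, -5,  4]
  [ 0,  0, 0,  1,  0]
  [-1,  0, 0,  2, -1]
x^5 - 5*x^4 + 10*x^3 - 10*x^2 + 5*x - 1

Expanding det(x·I − A) (e.g. by cofactor expansion or by noting that A is similar to its Jordan form J, which has the same characteristic polynomial as A) gives
  χ_A(x) = x^5 - 5*x^4 + 10*x^3 - 10*x^2 + 5*x - 1
which factors as (x - 1)^5. The eigenvalues (with algebraic multiplicities) are λ = 1 with multiplicity 5.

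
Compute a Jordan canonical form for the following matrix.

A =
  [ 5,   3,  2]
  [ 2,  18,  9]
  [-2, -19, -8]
J_3(5)

The characteristic polynomial is
  det(x·I − A) = x^3 - 15*x^2 + 75*x - 125 = (x - 5)^3

Eigenvalues and multiplicities (the geometric multiplicity of λ is n − rank(A − λI), which equals the number of Jordan blocks for λ):
  λ = 5: algebraic multiplicity = 3, geometric multiplicity = 1

Determining the block sizes for each eigenvalue:
  λ = 5: one block (gm = 1), so the single block has size am = 3 → block sizes [3]

Assembling the blocks gives a Jordan form
J =
  [5, 1, 0]
  [0, 5, 1]
  [0, 0, 5]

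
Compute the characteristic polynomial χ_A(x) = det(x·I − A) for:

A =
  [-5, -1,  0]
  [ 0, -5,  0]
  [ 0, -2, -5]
x^3 + 15*x^2 + 75*x + 125

Expanding det(x·I − A) (e.g. by cofactor expansion or by noting that A is similar to its Jordan form J, which has the same characteristic polynomial as A) gives
  χ_A(x) = x^3 + 15*x^2 + 75*x + 125
which factors as (x + 5)^3. The eigenvalues (with algebraic multiplicities) are λ = -5 with multiplicity 3.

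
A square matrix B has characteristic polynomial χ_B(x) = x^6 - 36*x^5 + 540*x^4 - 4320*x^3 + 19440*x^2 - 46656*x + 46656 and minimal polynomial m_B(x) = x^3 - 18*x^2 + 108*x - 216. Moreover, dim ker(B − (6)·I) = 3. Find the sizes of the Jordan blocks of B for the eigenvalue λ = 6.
Block sizes for λ = 6: [3, 2, 1]

Step 1 — from the characteristic polynomial, algebraic multiplicity of λ = 6 is 6. From dim ker(B − (6)·I) = 3, there are exactly 3 Jordan blocks for λ = 6.
Step 2 — from the minimal polynomial, the factor (x − 6)^3 tells us the largest block for λ = 6 has size 3.
Step 3 — with total size 6, 3 blocks, and largest block 3, the block sizes (in nonincreasing order) are [3, 2, 1].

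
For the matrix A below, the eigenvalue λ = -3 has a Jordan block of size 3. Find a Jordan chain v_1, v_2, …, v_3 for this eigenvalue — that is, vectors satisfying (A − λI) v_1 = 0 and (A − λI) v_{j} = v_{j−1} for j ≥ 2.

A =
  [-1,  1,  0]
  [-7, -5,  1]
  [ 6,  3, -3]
A Jordan chain for λ = -3 of length 3:
v_1 = (-3, 6, -9)ᵀ
v_2 = (2, -7, 6)ᵀ
v_3 = (1, 0, 0)ᵀ

Let N = A − (-3)·I. We want v_3 with N^3 v_3 = 0 but N^2 v_3 ≠ 0; then v_{j-1} := N · v_j for j = 3, …, 2.

Pick v_3 = (1, 0, 0)ᵀ.
Then v_2 = N · v_3 = (2, -7, 6)ᵀ.
Then v_1 = N · v_2 = (-3, 6, -9)ᵀ.

Sanity check: (A − (-3)·I) v_1 = (0, 0, 0)ᵀ = 0. ✓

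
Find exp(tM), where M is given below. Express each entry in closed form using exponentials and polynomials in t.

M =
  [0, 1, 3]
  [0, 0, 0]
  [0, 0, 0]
e^{tM} =
  [1, t, 3*t]
  [0, 1, 0]
  [0, 0, 1]

Strategy: write M = P · J · P⁻¹ where J is a Jordan canonical form, so e^{tM} = P · e^{tJ} · P⁻¹, and e^{tJ} can be computed block-by-block.

M has Jordan form
J =
  [0, 1, 0]
  [0, 0, 0]
  [0, 0, 0]
(up to reordering of blocks).

Per-block formulas:
  For a 1×1 block at λ = 0: exp(t · [0]) = [e^(0t)].
  For a 2×2 Jordan block J_2(0): exp(t · J_2(0)) = e^(0t)·(I + t·N), where N is the 2×2 nilpotent shift.

After assembling e^{tJ} and conjugating by P, we get:

e^{tM} =
  [1, t, 3*t]
  [0, 1, 0]
  [0, 0, 1]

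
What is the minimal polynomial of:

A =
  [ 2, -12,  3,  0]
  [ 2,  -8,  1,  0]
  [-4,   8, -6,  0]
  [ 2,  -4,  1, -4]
x^2 + 8*x + 16

The characteristic polynomial is χ_A(x) = (x + 4)^4, so the eigenvalues are known. The minimal polynomial is
  m_A(x) = Π_λ (x − λ)^{k_λ}
where k_λ is the size of the *largest* Jordan block for λ (equivalently, the smallest k with (A − λI)^k v = 0 for every generalised eigenvector v of λ).

  λ = -4: largest Jordan block has size 2, contributing (x + 4)^2

So m_A(x) = (x + 4)^2 = x^2 + 8*x + 16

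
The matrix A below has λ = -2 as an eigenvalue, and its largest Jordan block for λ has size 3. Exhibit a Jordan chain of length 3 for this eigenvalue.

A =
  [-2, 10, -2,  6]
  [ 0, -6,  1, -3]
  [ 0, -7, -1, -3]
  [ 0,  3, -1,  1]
A Jordan chain for λ = -2 of length 3:
v_1 = (-8, 0, 12, 4)ᵀ
v_2 = (10, -4, -7, 3)ᵀ
v_3 = (0, 1, 0, 0)ᵀ

Let N = A − (-2)·I. We want v_3 with N^3 v_3 = 0 but N^2 v_3 ≠ 0; then v_{j-1} := N · v_j for j = 3, …, 2.

Pick v_3 = (0, 1, 0, 0)ᵀ.
Then v_2 = N · v_3 = (10, -4, -7, 3)ᵀ.
Then v_1 = N · v_2 = (-8, 0, 12, 4)ᵀ.

Sanity check: (A − (-2)·I) v_1 = (0, 0, 0, 0)ᵀ = 0. ✓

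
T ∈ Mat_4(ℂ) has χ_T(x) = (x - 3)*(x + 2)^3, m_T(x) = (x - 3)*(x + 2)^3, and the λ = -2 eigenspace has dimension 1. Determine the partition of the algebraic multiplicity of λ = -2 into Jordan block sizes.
Block sizes for λ = -2: [3]

Step 1 — from the characteristic polynomial, algebraic multiplicity of λ = -2 is 3. From dim ker(T − (-2)·I) = 1, there are exactly 1 Jordan blocks for λ = -2.
Step 2 — from the minimal polynomial, the factor (x + 2)^3 tells us the largest block for λ = -2 has size 3.
Step 3 — with total size 3, 1 blocks, and largest block 3, the block sizes (in nonincreasing order) are [3].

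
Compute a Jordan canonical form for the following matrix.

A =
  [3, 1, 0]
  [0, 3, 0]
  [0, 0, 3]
J_2(3) ⊕ J_1(3)

The characteristic polynomial is
  det(x·I − A) = x^3 - 9*x^2 + 27*x - 27 = (x - 3)^3

Eigenvalues and multiplicities (the geometric multiplicity of λ is n − rank(A − λI), which equals the number of Jordan blocks for λ):
  λ = 3: algebraic multiplicity = 3, geometric multiplicity = 2

Determining the block sizes for each eigenvalue:
  λ = 3: 2 blocks summing to 3 forces exactly one block of size 2 and the rest size 1 → block sizes [2, 1]

Assembling the blocks gives a Jordan form
J =
  [3, 1, 0]
  [0, 3, 0]
  [0, 0, 3]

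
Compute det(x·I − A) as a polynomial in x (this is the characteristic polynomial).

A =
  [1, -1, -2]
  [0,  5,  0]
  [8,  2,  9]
x^3 - 15*x^2 + 75*x - 125

Expanding det(x·I − A) (e.g. by cofactor expansion or by noting that A is similar to its Jordan form J, which has the same characteristic polynomial as A) gives
  χ_A(x) = x^3 - 15*x^2 + 75*x - 125
which factors as (x - 5)^3. The eigenvalues (with algebraic multiplicities) are λ = 5 with multiplicity 3.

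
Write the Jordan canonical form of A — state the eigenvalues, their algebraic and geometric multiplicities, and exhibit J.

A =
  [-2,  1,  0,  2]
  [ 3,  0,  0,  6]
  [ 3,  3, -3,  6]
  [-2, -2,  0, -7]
J_2(-3) ⊕ J_1(-3) ⊕ J_1(-3)

The characteristic polynomial is
  det(x·I − A) = x^4 + 12*x^3 + 54*x^2 + 108*x + 81 = (x + 3)^4

Eigenvalues and multiplicities (the geometric multiplicity of λ is n − rank(A − λI), which equals the number of Jordan blocks for λ):
  λ = -3: algebraic multiplicity = 4, geometric multiplicity = 3

Determining the block sizes for each eigenvalue:
  λ = -3: 3 blocks summing to 4 forces exactly one block of size 2 and the rest size 1 → block sizes [2, 1, 1]

Assembling the blocks gives a Jordan form
J =
  [-3,  1,  0,  0]
  [ 0, -3,  0,  0]
  [ 0,  0, -3,  0]
  [ 0,  0,  0, -3]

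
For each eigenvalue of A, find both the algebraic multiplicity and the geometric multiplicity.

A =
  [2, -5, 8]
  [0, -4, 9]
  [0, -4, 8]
λ = 2: alg = 3, geom = 1

Step 1 — factor the characteristic polynomial to read off the algebraic multiplicities:
  χ_A(x) = (x - 2)^3

Step 2 — compute geometric multiplicities via the rank-nullity identity g(λ) = n − rank(A − λI):
  rank(A − (2)·I) = 2, so dim ker(A − (2)·I) = n − 2 = 1

Summary:
  λ = 2: algebraic multiplicity = 3, geometric multiplicity = 1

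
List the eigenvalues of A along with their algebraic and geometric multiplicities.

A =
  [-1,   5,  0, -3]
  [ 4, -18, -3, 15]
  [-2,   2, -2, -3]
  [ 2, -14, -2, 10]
λ = -5: alg = 1, geom = 1; λ = -2: alg = 3, geom = 1

Step 1 — factor the characteristic polynomial to read off the algebraic multiplicities:
  χ_A(x) = (x + 2)^3*(x + 5)

Step 2 — compute geometric multiplicities via the rank-nullity identity g(λ) = n − rank(A − λI):
  rank(A − (-5)·I) = 3, so dim ker(A − (-5)·I) = n − 3 = 1
  rank(A − (-2)·I) = 3, so dim ker(A − (-2)·I) = n − 3 = 1

Summary:
  λ = -5: algebraic multiplicity = 1, geometric multiplicity = 1
  λ = -2: algebraic multiplicity = 3, geometric multiplicity = 1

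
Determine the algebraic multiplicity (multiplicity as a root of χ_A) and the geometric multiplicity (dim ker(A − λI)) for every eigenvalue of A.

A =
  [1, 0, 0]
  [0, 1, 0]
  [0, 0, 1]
λ = 1: alg = 3, geom = 3

Step 1 — factor the characteristic polynomial to read off the algebraic multiplicities:
  χ_A(x) = (x - 1)^3

Step 2 — compute geometric multiplicities via the rank-nullity identity g(λ) = n − rank(A − λI):
  rank(A − (1)·I) = 0, so dim ker(A − (1)·I) = n − 0 = 3

Summary:
  λ = 1: algebraic multiplicity = 3, geometric multiplicity = 3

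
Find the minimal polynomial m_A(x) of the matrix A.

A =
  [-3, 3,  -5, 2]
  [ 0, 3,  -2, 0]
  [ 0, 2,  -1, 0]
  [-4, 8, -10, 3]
x^3 - x^2 - x + 1

The characteristic polynomial is χ_A(x) = (x - 1)^3*(x + 1), so the eigenvalues are known. The minimal polynomial is
  m_A(x) = Π_λ (x − λ)^{k_λ}
where k_λ is the size of the *largest* Jordan block for λ (equivalently, the smallest k with (A − λI)^k v = 0 for every generalised eigenvector v of λ).

  λ = -1: largest Jordan block has size 1, contributing (x + 1)
  λ = 1: largest Jordan block has size 2, contributing (x − 1)^2

So m_A(x) = (x - 1)^2*(x + 1) = x^3 - x^2 - x + 1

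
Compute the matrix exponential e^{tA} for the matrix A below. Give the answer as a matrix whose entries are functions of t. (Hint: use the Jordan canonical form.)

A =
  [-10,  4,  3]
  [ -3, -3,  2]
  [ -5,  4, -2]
e^{tA} =
  [-t^2*exp(-5*t) - 5*t*exp(-5*t) + exp(-5*t), 4*t*exp(-5*t), t^2*exp(-5*t) + 3*t*exp(-5*t)]
  [-t^2*exp(-5*t)/2 - 3*t*exp(-5*t), 2*t*exp(-5*t) + exp(-5*t), t^2*exp(-5*t)/2 + 2*t*exp(-5*t)]
  [-t^2*exp(-5*t) - 5*t*exp(-5*t), 4*t*exp(-5*t), t^2*exp(-5*t) + 3*t*exp(-5*t) + exp(-5*t)]

Strategy: write A = P · J · P⁻¹ where J is a Jordan canonical form, so e^{tA} = P · e^{tJ} · P⁻¹, and e^{tJ} can be computed block-by-block.

A has Jordan form
J =
  [-5,  1,  0]
  [ 0, -5,  1]
  [ 0,  0, -5]
(up to reordering of blocks).

Per-block formulas:
  For a 3×3 Jordan block J_3(-5): exp(t · J_3(-5)) = e^(-5t)·(I + t·N + (t^2/2)·N^2), where N is the 3×3 nilpotent shift.

After assembling e^{tJ} and conjugating by P, we get:

e^{tA} =
  [-t^2*exp(-5*t) - 5*t*exp(-5*t) + exp(-5*t), 4*t*exp(-5*t), t^2*exp(-5*t) + 3*t*exp(-5*t)]
  [-t^2*exp(-5*t)/2 - 3*t*exp(-5*t), 2*t*exp(-5*t) + exp(-5*t), t^2*exp(-5*t)/2 + 2*t*exp(-5*t)]
  [-t^2*exp(-5*t) - 5*t*exp(-5*t), 4*t*exp(-5*t), t^2*exp(-5*t) + 3*t*exp(-5*t) + exp(-5*t)]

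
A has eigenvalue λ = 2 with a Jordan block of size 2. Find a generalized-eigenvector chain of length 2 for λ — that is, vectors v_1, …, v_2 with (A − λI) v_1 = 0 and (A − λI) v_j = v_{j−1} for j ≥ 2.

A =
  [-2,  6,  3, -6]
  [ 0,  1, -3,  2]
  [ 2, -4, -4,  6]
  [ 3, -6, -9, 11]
A Jordan chain for λ = 2 of length 2:
v_1 = (-9, 0, 6, 9)ᵀ
v_2 = (6, 3, -1, 0)ᵀ

Let N = A − (2)·I. We want v_2 with N^2 v_2 = 0 but N^1 v_2 ≠ 0; then v_{j-1} := N · v_j for j = 2, …, 2.

Pick v_2 = (6, 3, -1, 0)ᵀ.
Then v_1 = N · v_2 = (-9, 0, 6, 9)ᵀ.

Sanity check: (A − (2)·I) v_1 = (0, 0, 0, 0)ᵀ = 0. ✓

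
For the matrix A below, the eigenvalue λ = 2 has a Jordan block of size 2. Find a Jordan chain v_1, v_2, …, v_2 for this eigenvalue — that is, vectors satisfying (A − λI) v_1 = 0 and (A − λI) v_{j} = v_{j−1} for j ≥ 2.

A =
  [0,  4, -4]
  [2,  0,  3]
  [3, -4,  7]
A Jordan chain for λ = 2 of length 2:
v_1 = (4, -2, -4)ᵀ
v_2 = (0, 1, 0)ᵀ

Let N = A − (2)·I. We want v_2 with N^2 v_2 = 0 but N^1 v_2 ≠ 0; then v_{j-1} := N · v_j for j = 2, …, 2.

Pick v_2 = (0, 1, 0)ᵀ.
Then v_1 = N · v_2 = (4, -2, -4)ᵀ.

Sanity check: (A − (2)·I) v_1 = (0, 0, 0)ᵀ = 0. ✓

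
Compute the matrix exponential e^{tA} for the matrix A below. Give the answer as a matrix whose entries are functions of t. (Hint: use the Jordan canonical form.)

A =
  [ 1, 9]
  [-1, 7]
e^{tA} =
  [-3*t*exp(4*t) + exp(4*t), 9*t*exp(4*t)]
  [-t*exp(4*t), 3*t*exp(4*t) + exp(4*t)]

Strategy: write A = P · J · P⁻¹ where J is a Jordan canonical form, so e^{tA} = P · e^{tJ} · P⁻¹, and e^{tJ} can be computed block-by-block.

A has Jordan form
J =
  [4, 1]
  [0, 4]
(up to reordering of blocks).

Per-block formulas:
  For a 2×2 Jordan block J_2(4): exp(t · J_2(4)) = e^(4t)·(I + t·N), where N is the 2×2 nilpotent shift.

After assembling e^{tJ} and conjugating by P, we get:

e^{tA} =
  [-3*t*exp(4*t) + exp(4*t), 9*t*exp(4*t)]
  [-t*exp(4*t), 3*t*exp(4*t) + exp(4*t)]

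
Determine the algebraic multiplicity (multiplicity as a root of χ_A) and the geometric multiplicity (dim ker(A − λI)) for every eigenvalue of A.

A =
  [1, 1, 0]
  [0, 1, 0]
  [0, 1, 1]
λ = 1: alg = 3, geom = 2

Step 1 — factor the characteristic polynomial to read off the algebraic multiplicities:
  χ_A(x) = (x - 1)^3

Step 2 — compute geometric multiplicities via the rank-nullity identity g(λ) = n − rank(A − λI):
  rank(A − (1)·I) = 1, so dim ker(A − (1)·I) = n − 1 = 2

Summary:
  λ = 1: algebraic multiplicity = 3, geometric multiplicity = 2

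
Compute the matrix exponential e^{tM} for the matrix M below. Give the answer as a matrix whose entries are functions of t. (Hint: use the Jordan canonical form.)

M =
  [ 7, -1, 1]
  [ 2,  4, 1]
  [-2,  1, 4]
e^{tM} =
  [2*t*exp(5*t) + exp(5*t), -t*exp(5*t), t*exp(5*t)]
  [2*t*exp(5*t), -t*exp(5*t) + exp(5*t), t*exp(5*t)]
  [-2*t*exp(5*t), t*exp(5*t), -t*exp(5*t) + exp(5*t)]

Strategy: write M = P · J · P⁻¹ where J is a Jordan canonical form, so e^{tM} = P · e^{tJ} · P⁻¹, and e^{tJ} can be computed block-by-block.

M has Jordan form
J =
  [5, 1, 0]
  [0, 5, 0]
  [0, 0, 5]
(up to reordering of blocks).

Per-block formulas:
  For a 2×2 Jordan block J_2(5): exp(t · J_2(5)) = e^(5t)·(I + t·N), where N is the 2×2 nilpotent shift.
  For a 1×1 block at λ = 5: exp(t · [5]) = [e^(5t)].

After assembling e^{tJ} and conjugating by P, we get:

e^{tM} =
  [2*t*exp(5*t) + exp(5*t), -t*exp(5*t), t*exp(5*t)]
  [2*t*exp(5*t), -t*exp(5*t) + exp(5*t), t*exp(5*t)]
  [-2*t*exp(5*t), t*exp(5*t), -t*exp(5*t) + exp(5*t)]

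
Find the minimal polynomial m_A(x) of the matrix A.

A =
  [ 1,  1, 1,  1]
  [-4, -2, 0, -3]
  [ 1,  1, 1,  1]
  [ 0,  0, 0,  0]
x^3

The characteristic polynomial is χ_A(x) = x^4, so the eigenvalues are known. The minimal polynomial is
  m_A(x) = Π_λ (x − λ)^{k_λ}
where k_λ is the size of the *largest* Jordan block for λ (equivalently, the smallest k with (A − λI)^k v = 0 for every generalised eigenvector v of λ).

  λ = 0: largest Jordan block has size 3, contributing (x − 0)^3

So m_A(x) = x^3 = x^3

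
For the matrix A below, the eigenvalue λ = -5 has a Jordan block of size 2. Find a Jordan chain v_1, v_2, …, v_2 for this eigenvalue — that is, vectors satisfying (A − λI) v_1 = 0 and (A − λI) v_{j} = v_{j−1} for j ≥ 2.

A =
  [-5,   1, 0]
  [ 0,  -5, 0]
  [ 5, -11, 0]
A Jordan chain for λ = -5 of length 2:
v_1 = (1, 0, -1)ᵀ
v_2 = (2, 1, 0)ᵀ

Let N = A − (-5)·I. We want v_2 with N^2 v_2 = 0 but N^1 v_2 ≠ 0; then v_{j-1} := N · v_j for j = 2, …, 2.

Pick v_2 = (2, 1, 0)ᵀ.
Then v_1 = N · v_2 = (1, 0, -1)ᵀ.

Sanity check: (A − (-5)·I) v_1 = (0, 0, 0)ᵀ = 0. ✓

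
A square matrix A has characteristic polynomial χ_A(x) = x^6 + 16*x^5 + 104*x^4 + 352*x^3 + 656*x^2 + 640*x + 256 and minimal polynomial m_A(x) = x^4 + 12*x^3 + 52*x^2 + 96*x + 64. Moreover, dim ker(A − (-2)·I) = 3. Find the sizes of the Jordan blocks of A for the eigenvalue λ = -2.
Block sizes for λ = -2: [2, 1, 1]

Step 1 — from the characteristic polynomial, algebraic multiplicity of λ = -2 is 4. From dim ker(A − (-2)·I) = 3, there are exactly 3 Jordan blocks for λ = -2.
Step 2 — from the minimal polynomial, the factor (x + 2)^2 tells us the largest block for λ = -2 has size 2.
Step 3 — with total size 4, 3 blocks, and largest block 2, the block sizes (in nonincreasing order) are [2, 1, 1].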